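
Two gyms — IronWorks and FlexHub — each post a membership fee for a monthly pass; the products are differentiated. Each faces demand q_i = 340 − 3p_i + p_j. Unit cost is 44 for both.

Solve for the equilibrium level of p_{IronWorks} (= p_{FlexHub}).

94.4

IronWorks's profit: π = (p_{IronWorks} − 44)(340 − 3p_{IronWorks} + p_{FlexHub}).
∂π/∂p_{IronWorks} = 472 − 6p_{IronWorks} + p_{FlexHub} = 0 ⇒ p_{IronWorks} = 236/3 + (1/6)p_{FlexHub}.
Setting p_{IronWorks} = p_{FlexHub} in the reaction function: p_{IronWorks} = 236/3 + (1/6)p_{IronWorks}, so p_{IronWorks} = (236/3) / (5/6) = 94.4.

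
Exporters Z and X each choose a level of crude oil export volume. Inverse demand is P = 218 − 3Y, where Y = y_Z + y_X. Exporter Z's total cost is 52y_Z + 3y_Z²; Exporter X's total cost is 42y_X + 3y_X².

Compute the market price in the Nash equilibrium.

149.6

Exporter Z's profit: π = y_Z(218 − 3(y_Z + y_X)) − 52y_Z − 3y_Z².
∂π/∂y_Z = 166 − 12y_Z − 3y_X = 0, so y_Z = 83/6 − 0.25y_X.
By the same steps for X: y_X = 44/3 − 0.25y_Z.
Plugging y_X into Z's best response: y_Z = 83/6 − 0.25(44/3 − 0.25y_Z) ⇒ 0.9375y_Z = 61/6, so y_Z = 488/45.
Then y_X = 44/3 − 0.25·(488/45) = 538/45.
Equilibrium price: P = 218 − 3·22.8 = 149.6.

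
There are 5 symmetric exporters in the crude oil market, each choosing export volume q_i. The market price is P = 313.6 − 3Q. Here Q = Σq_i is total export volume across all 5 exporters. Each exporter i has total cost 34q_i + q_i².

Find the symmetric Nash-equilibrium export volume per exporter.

13.98

A representative exporter's profit is π_i = q_i(313.6 − 3Q) − 34q_i − q_i², with Q = q_i + Σ_{j≠i} q_j.
First-order condition: 279.6 − 8q_i − 3Σ_{j≠i} q_j = 0.
Imposing symmetry (q_j = q for all j) turns Σ_{j≠i} q_j into 4q, so 279.6 = 20q and q = 13.98.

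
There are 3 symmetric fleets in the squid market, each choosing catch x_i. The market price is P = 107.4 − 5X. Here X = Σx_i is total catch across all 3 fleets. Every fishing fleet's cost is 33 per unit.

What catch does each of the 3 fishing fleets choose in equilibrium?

A representative fishing fleet's profit is π_i = x_i(107.4 − 5X) − 33x_i, with X = x_i + Σ_{j≠i} x_j.
First-order condition: 74.4 − 10x_i − 5Σ_{j≠i} x_j = 0.
With identical fishing fleets, set every x_j = x: then 74.4 − 10x − 10x = 0, i.e. x = 74.4/20 = 3.72.

3.72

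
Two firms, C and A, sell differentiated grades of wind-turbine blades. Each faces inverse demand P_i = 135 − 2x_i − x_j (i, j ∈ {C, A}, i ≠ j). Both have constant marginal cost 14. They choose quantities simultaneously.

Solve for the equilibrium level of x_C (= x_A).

Firm C's profit: π = x_C(135 − 2x_C − x_A) − 14x_C.
∂π/∂x_C = 121 − 4x_C − x_A = 0 ⇒ x_C = 30.25 − 0.25x_A.
The game is symmetric, so in equilibrium x_A = x_C: the reaction function gives 1.25x_C = 30.25, hence x_C = 24.2.

24.2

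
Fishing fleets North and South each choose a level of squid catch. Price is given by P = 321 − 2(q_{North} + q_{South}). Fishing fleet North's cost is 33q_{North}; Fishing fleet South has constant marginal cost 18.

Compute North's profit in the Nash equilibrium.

Fishing fleet North's profit: π = q_{North}(321 − 2(q_{North} + q_{South})) − 33q_{North}.
∂π/∂q_{North} = 288 − 4q_{North} − 2q_{South} = 0, so q_{North} = 72 − 0.5q_{South}.
By the same steps for South: q_{South} = 75.75 − 0.5q_{North}.
Plugging q_{South} into North's best response: q_{North} = 72 − 0.5(75.75 − 0.5q_{North}) ⇒ 0.75q_{North} = 34.125, so q_{North} = 45.5.
Then q_{South} = 75.75 − 0.5·45.5 = 53.
Price P = 321 − 2·98.5 = 124.
North's profit: (124 − 33)·45.5 = 4140.5.

4140.5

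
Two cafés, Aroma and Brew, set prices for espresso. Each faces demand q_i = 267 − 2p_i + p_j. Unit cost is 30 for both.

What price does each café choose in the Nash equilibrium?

Aroma's profit: π = (p_{Aroma} − 30)(267 − 2p_{Aroma} + p_{Brew}).
∂π/∂p_{Aroma} = 327 − 4p_{Aroma} + p_{Brew} = 0 ⇒ p_{Aroma} = 81.75 + 0.25p_{Brew}.
By symmetry p_{Brew} = p_{Aroma}; substituting into the reaction function, 0.75p_{Aroma} = 81.75 and p_{Aroma} = 109.

109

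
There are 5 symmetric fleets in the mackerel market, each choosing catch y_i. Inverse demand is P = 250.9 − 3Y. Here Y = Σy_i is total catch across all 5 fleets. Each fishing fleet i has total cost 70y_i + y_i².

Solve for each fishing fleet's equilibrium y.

A representative fishing fleet's profit is π_i = y_i(250.9 − 3Y) − 70y_i − y_i², with Y = y_i + Σ_{j≠i} y_j.
First-order condition: 180.9 − 8y_i − 3Σ_{j≠i} y_j = 0.
With identical fishing fleets, set every y_j = y: then 180.9 − 8y − 12y = 0, i.e. y = 180.9/20 = 9.045.

9.045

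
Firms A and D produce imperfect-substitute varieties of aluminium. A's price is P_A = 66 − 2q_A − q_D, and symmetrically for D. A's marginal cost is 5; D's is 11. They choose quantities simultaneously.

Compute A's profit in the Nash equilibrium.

317.52

Firm A's profit: π = q_A(66 − 2q_A − q_D) − 5q_A.
∂π/∂q_A = 61 − 4q_A − q_D = 0 ⇒ q_A = 15.25 − 0.25q_D.
Similarly q_D = 13.75 − 0.25q_A.
Solving the two reaction functions simultaneously: (1 − (−0.25)(−0.25))q_A = 15.25 − 0.25·13.75, so 0.9375q_A = 11.8125 and q_A = 12.6.
Then q_D = 13.75 − 0.25·12.6 = 10.6.
P_A = 66 − 2·12.6 − 10.6 = 30.2.
Profit = (30.2 − 5)·12.6 = 317.52.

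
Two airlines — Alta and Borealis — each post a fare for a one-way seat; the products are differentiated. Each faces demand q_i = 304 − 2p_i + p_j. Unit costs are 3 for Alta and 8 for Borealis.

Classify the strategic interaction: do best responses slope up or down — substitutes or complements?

strategic complements

Alta's profit: π = (p_{Alta} − 3)(304 − 2p_{Alta} + p_{Borealis}).
∂π/∂p_{Alta} = 310 − 4p_{Alta} + p_{Borealis} = 0 ⇒ p_{Alta} = 77.5 + 0.25p_{Borealis}.
The best-response slope dp_{Alta}/dp_{Borealis} = 0.25 > 0: the reaction function is upward-sloping, so the choices are strategic complements.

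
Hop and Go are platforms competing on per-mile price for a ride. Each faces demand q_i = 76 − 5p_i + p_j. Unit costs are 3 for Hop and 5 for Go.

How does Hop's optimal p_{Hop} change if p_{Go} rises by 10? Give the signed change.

Hop's profit: π = (p_{Hop} − 3)(76 − 5p_{Hop} + p_{Go}).
∂π/∂p_{Hop} = 91 − 10p_{Hop} + p_{Go} = 0 ⇒ p_{Hop} = 9.1 + 0.1p_{Go}.
The reaction-function slope is 0.1, so a 10-unit rise in p_{Go} moves p_{Hop} by 0.1 × 10 = 1. Hop's best response rises — the actions are strategic complements.

1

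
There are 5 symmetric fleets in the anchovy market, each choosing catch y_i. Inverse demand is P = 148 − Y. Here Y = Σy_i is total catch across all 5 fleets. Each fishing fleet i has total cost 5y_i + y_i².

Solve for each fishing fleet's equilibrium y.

A representative fishing fleet's profit is π_i = y_i(148 − Y) − 5y_i − y_i², with Y = y_i + Σ_{j≠i} y_j.
First-order condition: 143 − 4y_i − Σ_{j≠i} y_j = 0.
With identical fishing fleets, set every y_j = y: then 143 − 4y − 4y = 0, i.e. y = 143/8 = 17.875.

17.875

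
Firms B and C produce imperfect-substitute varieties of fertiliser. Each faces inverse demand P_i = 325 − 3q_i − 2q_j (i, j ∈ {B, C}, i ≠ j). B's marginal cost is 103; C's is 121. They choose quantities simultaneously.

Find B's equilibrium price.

Firm B's profit: π = q_B(325 − 3q_B − 2q_C) − 103q_B.
∂π/∂q_B = 222 − 6q_B − 2q_C = 0 ⇒ q_B = 37 − (1/3)q_C.
Similarly q_C = 34 − (1/3)q_B.
Solving the two reaction functions simultaneously: (1 − (−1/3)(−1/3))q_B = 37 − (1/3)·34, so (8/9)q_B = 77/3 and q_B = 28.875.
Then q_C = 34 − (1/3)·28.875 = 24.375.
P_B = 325 − 3·28.875 − 2·24.375 = 189.625.

189.625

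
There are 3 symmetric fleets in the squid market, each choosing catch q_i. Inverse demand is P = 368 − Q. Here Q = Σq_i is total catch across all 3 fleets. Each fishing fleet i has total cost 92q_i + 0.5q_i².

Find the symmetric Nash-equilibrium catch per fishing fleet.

55.2

A representative fishing fleet's profit is π_i = q_i(368 − Q) − 92q_i − 0.5q_i², with Q = q_i + Σ_{j≠i} q_j.
First-order condition: 276 − 3q_i − Σ_{j≠i} q_j = 0.
In a symmetric equilibrium every fishing fleet chooses the same q, so Σ_{j≠i} q_j = 2q. The condition becomes 276 − 5q = 0, giving q = 276/5 = 55.2.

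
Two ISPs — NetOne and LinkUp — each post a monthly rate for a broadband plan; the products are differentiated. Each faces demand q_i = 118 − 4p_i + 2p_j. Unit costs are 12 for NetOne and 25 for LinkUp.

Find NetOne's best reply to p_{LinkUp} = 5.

22

NetOne's profit: π = (p_{NetOne} − 12)(118 − 4p_{NetOne} + 2p_{LinkUp}).
∂π/∂p_{NetOne} = 166 − 8p_{NetOne} + 2p_{LinkUp} = 0 ⇒ p_{NetOne} = 20.75 + 0.25p_{LinkUp}.
At p_{LinkUp} = 5: p_{NetOne} = 20.75 + 0.25·5 = 22.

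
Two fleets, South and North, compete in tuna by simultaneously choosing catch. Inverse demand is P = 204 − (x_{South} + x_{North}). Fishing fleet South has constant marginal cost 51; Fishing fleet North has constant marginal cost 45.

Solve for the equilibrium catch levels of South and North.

Fishing fleet South's profit: π = x_{South}(204 − (x_{South} + x_{North})) − 51x_{South}.
∂π/∂x_{South} = 153 − 2x_{South} − x_{North} = 0, so x_{South} = 76.5 − 0.5x_{North}.
By the same steps for North: x_{North} = 79.5 − 0.5x_{South}.
Substituting the second reaction function into the first: x_{South} = 76.5 − 0.5(79.5 − 0.5x_{South}), which gives 0.75x_{South} = 36.75 ⇒ x_{South} = 49.
Then x_{North} = 79.5 − 0.5·49 = 55.

49, 55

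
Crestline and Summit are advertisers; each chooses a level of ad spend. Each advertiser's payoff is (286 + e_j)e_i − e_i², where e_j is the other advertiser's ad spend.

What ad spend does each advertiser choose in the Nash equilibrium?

Crestline's payoff is (286 + e_S)e_C − e_C².
∂π/∂e_C = 286 + e_S − 2e_C = 0, so e_C = 143 + 0.5e_S.
The game is symmetric, so in equilibrium e_S = e_C: the reaction function gives 0.5e_C = 143, hence e_C = 286.

286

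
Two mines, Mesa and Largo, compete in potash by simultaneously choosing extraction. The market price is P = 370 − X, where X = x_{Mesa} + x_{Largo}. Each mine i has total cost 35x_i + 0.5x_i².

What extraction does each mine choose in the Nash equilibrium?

Mine Mesa's profit: π = x_{Mesa}(370 − (x_{Mesa} + x_{Largo})) − 35x_{Mesa} − 0.5x_{Mesa}².
∂π/∂x_{Mesa} = 335 − 3x_{Mesa} − x_{Largo} = 0, so x_{Mesa} = 335/3 − (1/3)x_{Largo}.
The game is symmetric, so in equilibrium x_{Largo} = x_{Mesa}: the reaction function gives (4/3)x_{Mesa} = 335/3, hence x_{Mesa} = 83.75.

83.75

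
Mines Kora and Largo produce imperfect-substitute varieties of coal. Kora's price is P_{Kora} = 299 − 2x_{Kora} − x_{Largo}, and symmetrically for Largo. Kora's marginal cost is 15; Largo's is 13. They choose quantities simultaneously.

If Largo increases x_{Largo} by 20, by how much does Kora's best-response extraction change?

-5

Mine Kora's profit: π = x_{Kora}(299 − 2x_{Kora} − x_{Largo}) − 15x_{Kora}.
∂π/∂x_{Kora} = 284 − 4x_{Kora} − x_{Largo} = 0 ⇒ x_{Kora} = 71 − 0.25x_{Largo}.
The reaction-function slope is −0.25, so a 20-unit rise in x_{Largo} moves x_{Kora} by −0.25 × 20 = −5. Kora's best response falls — the actions are strategic substitutes.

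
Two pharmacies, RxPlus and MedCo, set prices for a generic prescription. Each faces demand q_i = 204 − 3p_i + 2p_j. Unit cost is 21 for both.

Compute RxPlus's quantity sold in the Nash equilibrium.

RxPlus's profit: π = (p_{RxPlus} − 21)(204 − 3p_{RxPlus} + 2p_{MedCo}).
∂π/∂p_{RxPlus} = 267 − 6p_{RxPlus} + 2p_{MedCo} = 0 ⇒ p_{RxPlus} = 44.5 + (1/3)p_{MedCo}.
By symmetry p_{MedCo} = p_{RxPlus}; substituting into the reaction function, (2/3)p_{RxPlus} = 44.5 and p_{RxPlus} = 66.75.
q_{RxPlus} = 204 − 3·66.75 + 2·66.75 = 137.25.

137.25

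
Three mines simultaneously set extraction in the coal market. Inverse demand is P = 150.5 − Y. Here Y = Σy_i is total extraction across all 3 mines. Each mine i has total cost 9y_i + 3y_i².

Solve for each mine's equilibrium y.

A representative mine's profit is π_i = y_i(150.5 − Y) − 9y_i − 3y_i², with Y = y_i + Σ_{j≠i} y_j.
First-order condition: 141.5 − 8y_i − Σ_{j≠i} y_j = 0.
With identical mines, set every y_j = y: then 141.5 − 8y − 2y = 0, i.e. y = 141.5/10 = 14.15.

14.15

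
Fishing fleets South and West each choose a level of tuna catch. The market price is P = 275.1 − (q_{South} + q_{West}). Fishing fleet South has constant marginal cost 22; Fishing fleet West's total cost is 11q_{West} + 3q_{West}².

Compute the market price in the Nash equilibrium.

139.38

Fishing fleet South's profit: π = q_{South}(275.1 − (q_{South} + q_{West})) − 22q_{South}.
∂π/∂q_{South} = 253.1 − 2q_{South} − q_{West} = 0, so q_{South} = 126.55 − 0.5q_{West}.
For West: ∂π/∂q_{West} = 264.1 − 8q_{West} − q_{South} = 0 ⇒ q_{West} = 33.0125 − 0.125q_{South}.
Plugging q_{West} into South's best response: q_{South} = 126.55 − 0.5(33.0125 − 0.125q_{South}) ⇒ 0.9375q_{South} = 17607/160, so q_{South} = 117.38.
Then q_{West} = 33.0125 − 0.125·117.38 = 18.34.
Equilibrium price: P = 275.1 − 135.72 = 139.38.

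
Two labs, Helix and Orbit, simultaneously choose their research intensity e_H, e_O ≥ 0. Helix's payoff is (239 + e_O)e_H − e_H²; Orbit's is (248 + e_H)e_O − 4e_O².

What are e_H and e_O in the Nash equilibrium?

Expanding Helix's payoff: 239e_H + e_Oe_H − e_H².
∂π/∂e_H = 239 + e_O − 2e_H = 0, so e_H = 119.5 + 0.5e_O.
Likewise for Orbit: e_O = 31 + 0.125e_H.
Solving the two reaction functions simultaneously: (1 − (0.5)(0.125))e_H = 119.5 + 0.5·31, so 0.9375e_H = 135 and e_H = 144.
Then e_O = 31 + 0.125·144 = 49.

144, 49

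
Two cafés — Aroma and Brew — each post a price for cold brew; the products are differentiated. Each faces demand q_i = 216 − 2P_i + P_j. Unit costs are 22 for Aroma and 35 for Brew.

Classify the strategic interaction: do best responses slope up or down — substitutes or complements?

strategic complements

Aroma's profit: π = (P_{Aroma} − 22)(216 − 2P_{Aroma} + P_{Brew}).
∂π/∂P_{Aroma} = 260 − 4P_{Aroma} + P_{Brew} = 0 ⇒ P_{Aroma} = 65 + 0.25P_{Brew}.
The best-response slope dP_{Aroma}/dP_{Brew} = 0.25 > 0: the reaction function is upward-sloping, so the choices are strategic complements.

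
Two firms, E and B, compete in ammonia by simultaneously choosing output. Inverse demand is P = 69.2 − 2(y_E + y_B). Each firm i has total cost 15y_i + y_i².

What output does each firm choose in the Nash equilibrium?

Firm E's profit: π = y_E(69.2 − 2(y_E + y_B)) − 15y_E − y_E².
∂π/∂y_E = 54.2 − 6y_E − 2y_B = 0, so y_E = 271/30 − (1/3)y_B.
Setting y_E = y_B in the reaction function: y_E = 271/30 − (1/3)y_E, so y_E = (271/30) / (4/3) = 6.775.

6.775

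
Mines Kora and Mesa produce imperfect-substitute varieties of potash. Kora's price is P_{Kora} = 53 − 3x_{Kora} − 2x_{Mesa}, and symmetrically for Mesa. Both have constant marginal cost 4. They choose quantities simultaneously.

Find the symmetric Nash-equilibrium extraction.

Mine Kora's profit: π = x_{Kora}(53 − 3x_{Kora} − 2x_{Mesa}) − 4x_{Kora}.
∂π/∂x_{Kora} = 49 − 6x_{Kora} − 2x_{Mesa} = 0 ⇒ x_{Kora} = 49/6 − (1/3)x_{Mesa}.
Setting x_{Kora} = x_{Mesa} in the reaction function: x_{Kora} = 49/6 − (1/3)x_{Kora}, so x_{Kora} = (49/6) / (4/3) = 6.125.

6.125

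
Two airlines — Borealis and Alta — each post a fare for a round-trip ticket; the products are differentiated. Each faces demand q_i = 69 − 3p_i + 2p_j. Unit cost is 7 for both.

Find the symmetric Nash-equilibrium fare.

Borealis's profit: π = (p_{Borealis} − 7)(69 − 3p_{Borealis} + 2p_{Alta}).
∂π/∂p_{Borealis} = 90 − 6p_{Borealis} + 2p_{Alta} = 0 ⇒ p_{Borealis} = 15 + (1/3)p_{Alta}.
By symmetry p_{Alta} = p_{Borealis}; substituting into the reaction function, (2/3)p_{Borealis} = 15 and p_{Borealis} = 22.5.

22.5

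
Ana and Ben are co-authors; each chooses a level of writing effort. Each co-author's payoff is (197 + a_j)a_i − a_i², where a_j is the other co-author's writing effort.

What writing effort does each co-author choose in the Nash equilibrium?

Ana's payoff is (197 + a_B)a_A − a_A².
∂π/∂a_A = 197 + a_B − 2a_A = 0, so a_A = 98.5 + 0.5a_B.
Setting a_A = a_B in the reaction function: a_A = 98.5 + 0.5a_A, so a_A = 98.5 / 0.5 = 197.

197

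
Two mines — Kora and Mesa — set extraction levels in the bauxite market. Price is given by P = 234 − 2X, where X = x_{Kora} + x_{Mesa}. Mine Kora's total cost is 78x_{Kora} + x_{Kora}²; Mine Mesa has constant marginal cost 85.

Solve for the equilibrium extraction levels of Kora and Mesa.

16.3, 29.1

Mine Kora's profit: π = x_{Kora}(234 − 2(x_{Kora} + x_{Mesa})) − 78x_{Kora} − x_{Kora}².
∂π/∂x_{Kora} = 156 − 6x_{Kora} − 2x_{Mesa} = 0, so x_{Kora} = 26 − (1/3)x_{Mesa}.
For Mesa: ∂π/∂x_{Mesa} = 149 − 4x_{Mesa} − 2x_{Kora} = 0 ⇒ x_{Mesa} = 37.25 − 0.5x_{Kora}.
Plugging x_{Mesa} into Kora's best response: x_{Kora} = 26 − (1/3)(37.25 − 0.5x_{Kora}) ⇒ (5/6)x_{Kora} = 163/12, so x_{Kora} = 16.3.
Then x_{Mesa} = 37.25 − 0.5·16.3 = 29.1.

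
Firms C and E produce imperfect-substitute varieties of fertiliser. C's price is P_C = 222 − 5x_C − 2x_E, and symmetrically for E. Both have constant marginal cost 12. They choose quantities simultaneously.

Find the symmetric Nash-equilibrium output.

17.5

Firm C's profit: π = x_C(222 − 5x_C − 2x_E) − 12x_C.
∂π/∂x_C = 210 − 10x_C − 2x_E = 0 ⇒ x_C = 21 − 0.2x_E.
By symmetry x_E = x_C; substituting into the reaction function, 1.2x_C = 21 and x_C = 17.5.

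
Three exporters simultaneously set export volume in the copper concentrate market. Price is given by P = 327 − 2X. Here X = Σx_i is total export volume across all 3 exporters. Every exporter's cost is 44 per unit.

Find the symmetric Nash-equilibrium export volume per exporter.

35.375

A representative exporter's profit is π_i = x_i(327 − 2X) − 44x_i, with X = x_i + Σ_{j≠i} x_j.
First-order condition: 283 − 4x_i − 2Σ_{j≠i} x_j = 0.
With identical exporters, set every x_j = x: then 283 − 4x − 4x = 0, i.e. x = 283/8 = 35.375.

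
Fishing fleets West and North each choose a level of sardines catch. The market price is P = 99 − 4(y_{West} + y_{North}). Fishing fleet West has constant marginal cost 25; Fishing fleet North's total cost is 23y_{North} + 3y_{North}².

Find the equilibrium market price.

55.5

Fishing fleet West's profit: π = y_{West}(99 − 4(y_{West} + y_{North})) − 25y_{West}.
∂π/∂y_{West} = 74 − 8y_{West} − 4y_{North} = 0, so y_{West} = 9.25 − 0.5y_{North}.
For North: ∂π/∂y_{North} = 76 − 14y_{North} − 4y_{West} = 0 ⇒ y_{North} = 38/7 − (2/7)y_{West}.
Solving the two reaction functions simultaneously: (1 − (−0.5)(−2/7))y_{West} = 9.25 − 0.5·(38/7), so (6/7)y_{West} = 183/28 and y_{West} = 7.625.
Then y_{North} = 38/7 − (2/7)·7.625 = 3.25.
Equilibrium price: P = 99 − 4·10.875 = 55.5.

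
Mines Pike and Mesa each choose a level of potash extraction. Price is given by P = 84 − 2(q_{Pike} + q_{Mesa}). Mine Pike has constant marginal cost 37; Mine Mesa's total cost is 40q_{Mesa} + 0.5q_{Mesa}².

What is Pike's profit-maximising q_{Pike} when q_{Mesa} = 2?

10.75

Mine Pike's profit: π = q_{Pike}(84 − 2(q_{Pike} + q_{Mesa})) − 37q_{Pike}.
∂π/∂q_{Pike} = 47 − 4q_{Pike} − 2q_{Mesa} = 0, so q_{Pike} = 11.75 − 0.5q_{Mesa}.
At q_{Mesa} = 2: q_{Pike} = 11.75 − 0.5·2 = 10.75.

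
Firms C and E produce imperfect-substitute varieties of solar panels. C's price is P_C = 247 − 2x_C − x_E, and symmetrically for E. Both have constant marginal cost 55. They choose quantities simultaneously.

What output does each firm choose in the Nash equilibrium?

Firm C's profit: π = x_C(247 − 2x_C − x_E) − 55x_C.
∂π/∂x_C = 192 − 4x_C − x_E = 0 ⇒ x_C = 48 − 0.25x_E.
The game is symmetric, so in equilibrium x_E = x_C: the reaction function gives 1.25x_C = 48, hence x_C = 38.4.

38.4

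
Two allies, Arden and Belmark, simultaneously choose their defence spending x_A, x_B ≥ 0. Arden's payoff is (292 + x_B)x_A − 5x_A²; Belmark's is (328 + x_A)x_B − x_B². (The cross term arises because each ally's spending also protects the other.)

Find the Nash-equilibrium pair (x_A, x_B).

Expanding Arden's payoff: 292x_A + x_Bx_A − 5x_A².
∂π/∂x_A = 292 + x_B − 10x_A = 0, so x_A = 29.2 + 0.1x_B.
Likewise for Belmark: x_B = 164 + 0.5x_A.
Solving the two reaction functions simultaneously: (1 − (0.1)(0.5))x_A = 29.2 + 0.1·164, so 0.95x_A = 45.6 and x_A = 48.
Then x_B = 164 + 0.5·48 = 188.

48, 188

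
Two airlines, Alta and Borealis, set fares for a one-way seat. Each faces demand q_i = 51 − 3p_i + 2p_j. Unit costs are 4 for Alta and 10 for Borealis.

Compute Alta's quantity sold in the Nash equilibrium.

Alta's profit: π = (p_{Alta} − 4)(51 − 3p_{Alta} + 2p_{Borealis}).
∂π/∂p_{Alta} = 63 − 6p_{Alta} + 2p_{Borealis} = 0 ⇒ p_{Alta} = 10.5 + (1/3)p_{Borealis}.
Similarly p_{Borealis} = 13.5 + (1/3)p_{Alta}.
Plugging p_{Borealis} into Alta's best response: p_{Alta} = 10.5 + (1/3)(13.5 + (1/3)p_{Alta}) ⇒ (8/9)p_{Alta} = 15, so p_{Alta} = 16.875.
Then p_{Borealis} = 13.5 + (1/3)·16.875 = 19.125.
q_{Alta} = 51 − 3·16.875 + 2·19.125 = 38.625.

38.625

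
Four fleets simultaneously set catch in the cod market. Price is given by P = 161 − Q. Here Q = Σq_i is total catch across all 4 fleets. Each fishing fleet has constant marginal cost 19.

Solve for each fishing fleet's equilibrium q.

28.4

A representative fishing fleet's profit is π_i = q_i(161 − Q) − 19q_i, with Q = q_i + Σ_{j≠i} q_j.
First-order condition: 142 − 2q_i − Σ_{j≠i} q_j = 0.
Imposing symmetry (q_j = q for all j) turns Σ_{j≠i} q_j into 3q, so 142 = 5q and q = 28.4.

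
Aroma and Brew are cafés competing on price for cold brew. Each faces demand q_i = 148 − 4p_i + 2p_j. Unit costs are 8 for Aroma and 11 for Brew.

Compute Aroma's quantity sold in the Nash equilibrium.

Aroma's profit: π = (p_{Aroma} − 8)(148 − 4p_{Aroma} + 2p_{Brew}).
∂π/∂p_{Aroma} = 180 − 8p_{Aroma} + 2p_{Brew} = 0 ⇒ p_{Aroma} = 22.5 + 0.25p_{Brew}.
Similarly p_{Brew} = 24 + 0.25p_{Aroma}.
Plugging p_{Brew} into Aroma's best response: p_{Aroma} = 22.5 + 0.25(24 + 0.25p_{Aroma}) ⇒ 0.9375p_{Aroma} = 28.5, so p_{Aroma} = 30.4.
Then p_{Brew} = 24 + 0.25·30.4 = 31.6.
q_{Aroma} = 148 − 4·30.4 + 2·31.6 = 89.6.

89.6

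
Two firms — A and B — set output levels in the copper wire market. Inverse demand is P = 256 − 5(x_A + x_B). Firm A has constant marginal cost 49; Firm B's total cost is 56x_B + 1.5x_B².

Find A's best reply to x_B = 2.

19.7

Firm A's profit: π = x_A(256 − 5(x_A + x_B)) − 49x_A.
∂π/∂x_A = 207 − 10x_A − 5x_B = 0, so x_A = 20.7 − 0.5x_B.
At x_B = 2: x_A = 20.7 − 0.5·2 = 19.7.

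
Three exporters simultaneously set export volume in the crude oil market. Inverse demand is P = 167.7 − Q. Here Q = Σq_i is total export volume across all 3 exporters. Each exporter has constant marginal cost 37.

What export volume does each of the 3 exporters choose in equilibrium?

A representative exporter's profit is π_i = q_i(167.7 − Q) − 37q_i, with Q = q_i + Σ_{j≠i} q_j.
First-order condition: 130.7 − 2q_i − Σ_{j≠i} q_j = 0.
In a symmetric equilibrium every exporter chooses the same q, so Σ_{j≠i} q_j = 2q. The condition becomes 130.7 − 4q = 0, giving q = 130.7/4 = 32.675.

32.675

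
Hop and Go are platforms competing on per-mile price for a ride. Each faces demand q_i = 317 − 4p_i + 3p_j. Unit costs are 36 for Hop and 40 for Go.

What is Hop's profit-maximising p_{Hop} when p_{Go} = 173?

122.5

Hop's profit: π = (p_{Hop} − 36)(317 − 4p_{Hop} + 3p_{Go}).
∂π/∂p_{Hop} = 461 − 8p_{Hop} + 3p_{Go} = 0 ⇒ p_{Hop} = 57.625 + 0.375p_{Go}.
At p_{Go} = 173: p_{Hop} = 57.625 + 0.375·173 = 122.5.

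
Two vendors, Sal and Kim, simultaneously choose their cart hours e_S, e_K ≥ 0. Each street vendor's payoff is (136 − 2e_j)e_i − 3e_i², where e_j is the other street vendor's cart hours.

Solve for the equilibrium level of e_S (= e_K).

17

Sal's payoff is (136 − 2e_K)e_S − 3e_S².
∂π/∂e_S = 136 − 2e_K − 6e_S = 0, so e_S = 68/3 − (1/3)e_K.
By symmetry e_K = e_S; substituting into the reaction function, (4/3)e_S = 68/3 and e_S = 17.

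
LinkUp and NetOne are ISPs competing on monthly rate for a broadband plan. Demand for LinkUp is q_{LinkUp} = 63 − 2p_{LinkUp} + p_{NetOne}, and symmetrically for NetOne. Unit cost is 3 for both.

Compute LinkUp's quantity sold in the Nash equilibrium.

LinkUp's profit: π = (p_{LinkUp} − 3)(63 − 2p_{LinkUp} + p_{NetOne}).
∂π/∂p_{LinkUp} = 69 − 4p_{LinkUp} + p_{NetOne} = 0 ⇒ p_{LinkUp} = 17.25 + 0.25p_{NetOne}.
The game is symmetric, so in equilibrium p_{NetOne} = p_{LinkUp}: the reaction function gives 0.75p_{LinkUp} = 17.25, hence p_{LinkUp} = 23.
q_{LinkUp} = 63 − 2·23 + 23 = 40.

40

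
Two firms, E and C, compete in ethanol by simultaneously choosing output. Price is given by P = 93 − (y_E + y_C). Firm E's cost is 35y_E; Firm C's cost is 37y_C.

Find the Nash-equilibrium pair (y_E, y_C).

20, 18

Firm E's profit: π = y_E(93 − (y_E + y_C)) − 35y_E.
∂π/∂y_E = 58 − 2y_E − y_C = 0, so y_E = 29 − 0.5y_C.
By the same steps for C: y_C = 28 − 0.5y_E.
Substituting the second reaction function into the first: y_E = 29 − 0.5(28 − 0.5y_E), which gives 0.75y_E = 15 ⇒ y_E = 20.
Then y_C = 28 − 0.5·20 = 18.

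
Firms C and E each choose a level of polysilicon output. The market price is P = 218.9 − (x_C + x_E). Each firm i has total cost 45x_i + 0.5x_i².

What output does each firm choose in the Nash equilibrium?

43.475

Firm C's profit: π = x_C(218.9 − (x_C + x_E)) − 45x_C − 0.5x_C².
∂π/∂x_C = 173.9 − 3x_C − x_E = 0, so x_C = 1739/30 − (1/3)x_E.
The game is symmetric, so in equilibrium x_E = x_C: the reaction function gives (4/3)x_C = 1739/30, hence x_C = 43.475.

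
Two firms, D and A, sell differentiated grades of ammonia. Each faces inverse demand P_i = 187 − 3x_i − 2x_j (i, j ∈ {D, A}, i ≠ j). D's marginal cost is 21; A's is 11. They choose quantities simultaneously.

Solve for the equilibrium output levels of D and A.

Firm D's profit: π = x_D(187 − 3x_D − 2x_A) − 21x_D.
∂π/∂x_D = 166 − 6x_D − 2x_A = 0 ⇒ x_D = 83/3 − (1/3)x_A.
Similarly x_A = 88/3 − (1/3)x_D.
Substituting the second reaction function into the first: x_D = 83/3 − (1/3)(88/3 − (1/3)x_D), which gives (8/9)x_D = 161/9 ⇒ x_D = 20.125.
Then x_A = 88/3 − (1/3)·20.125 = 22.625.

20.125, 22.625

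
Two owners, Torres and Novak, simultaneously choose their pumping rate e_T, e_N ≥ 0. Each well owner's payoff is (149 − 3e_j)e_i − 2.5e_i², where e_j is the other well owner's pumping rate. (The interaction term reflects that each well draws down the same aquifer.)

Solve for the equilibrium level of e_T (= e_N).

Torres's payoff is (149 − 3e_N)e_T − 2.5e_T².
∂π/∂e_T = 149 − 3e_N − 5e_T = 0, so e_T = 29.8 − 0.6e_N.
By symmetry e_N = e_T; substituting into the reaction function, 1.6e_T = 29.8 and e_T = 18.625.

18.625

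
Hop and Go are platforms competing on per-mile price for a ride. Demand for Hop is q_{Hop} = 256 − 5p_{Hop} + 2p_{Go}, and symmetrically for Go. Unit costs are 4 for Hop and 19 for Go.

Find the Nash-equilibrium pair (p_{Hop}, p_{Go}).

36.0625, 42.3125

Hop's profit: π = (p_{Hop} − 4)(256 − 5p_{Hop} + 2p_{Go}).
∂π/∂p_{Hop} = 276 − 10p_{Hop} + 2p_{Go} = 0 ⇒ p_{Hop} = 27.6 + 0.2p_{Go}.
Similarly p_{Go} = 35.1 + 0.2p_{Hop}.
Solving the two reaction functions simultaneously: (1 − (0.2)(0.2))p_{Hop} = 27.6 + 0.2·35.1, so 0.96p_{Hop} = 34.62 and p_{Hop} = 36.0625.
Then p_{Go} = 35.1 + 0.2·36.0625 = 42.3125.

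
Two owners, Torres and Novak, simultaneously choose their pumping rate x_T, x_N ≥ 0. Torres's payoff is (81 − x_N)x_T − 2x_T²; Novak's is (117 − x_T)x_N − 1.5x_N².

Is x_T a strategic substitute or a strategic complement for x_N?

strategic substitutes

Expanding Torres's payoff: 81x_T − x_Nx_T − 2x_T².
∂π/∂x_T = 81 − x_N − 4x_T = 0, so x_T = 20.25 − 0.25x_N.
The best-response slope dx_T/dx_N = −0.25 < 0: the reaction function is downward-sloping, so the choices are strategic substitutes.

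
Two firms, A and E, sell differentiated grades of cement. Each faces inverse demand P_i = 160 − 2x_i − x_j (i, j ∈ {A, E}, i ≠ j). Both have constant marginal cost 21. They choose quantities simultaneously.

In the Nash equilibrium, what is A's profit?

1545.68

Firm A's profit: π = x_A(160 − 2x_A − x_E) − 21x_A.
∂π/∂x_A = 139 − 4x_A − x_E = 0 ⇒ x_A = 34.75 − 0.25x_E.
By symmetry x_E = x_A; substituting into the reaction function, 1.25x_A = 34.75 and x_A = 27.8.
P_A = 160 − 2·27.8 − 27.8 = 76.6.
Profit = (76.6 − 21)·27.8 = 1545.68.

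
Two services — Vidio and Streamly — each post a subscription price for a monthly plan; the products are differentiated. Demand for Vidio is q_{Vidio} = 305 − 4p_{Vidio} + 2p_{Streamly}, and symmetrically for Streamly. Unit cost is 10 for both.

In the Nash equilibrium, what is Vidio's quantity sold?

190

Vidio's profit: π = (p_{Vidio} − 10)(305 − 4p_{Vidio} + 2p_{Streamly}).
∂π/∂p_{Vidio} = 345 − 8p_{Vidio} + 2p_{Streamly} = 0 ⇒ p_{Vidio} = 43.125 + 0.25p_{Streamly}.
By symmetry p_{Streamly} = p_{Vidio}; substituting into the reaction function, 0.75p_{Vidio} = 43.125 and p_{Vidio} = 57.5.
q_{Vidio} = 305 − 4·57.5 + 2·57.5 = 190.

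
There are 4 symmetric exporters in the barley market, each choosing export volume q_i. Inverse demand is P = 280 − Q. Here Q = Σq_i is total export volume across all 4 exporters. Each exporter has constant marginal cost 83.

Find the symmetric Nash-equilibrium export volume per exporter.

A representative exporter's profit is π_i = q_i(280 − Q) − 83q_i, with Q = q_i + Σ_{j≠i} q_j.
First-order condition: 197 − 2q_i − Σ_{j≠i} q_j = 0.
Imposing symmetry (q_j = q for all j) turns Σ_{j≠i} q_j into 3q, so 197 = 5q and q = 39.4.

39.4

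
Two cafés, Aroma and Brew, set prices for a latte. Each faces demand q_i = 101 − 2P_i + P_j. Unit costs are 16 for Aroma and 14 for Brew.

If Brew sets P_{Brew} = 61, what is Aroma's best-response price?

48.5

Aroma's profit: π = (P_{Aroma} − 16)(101 − 2P_{Aroma} + P_{Brew}).
∂π/∂P_{Aroma} = 133 − 4P_{Aroma} + P_{Brew} = 0 ⇒ P_{Aroma} = 33.25 + 0.25P_{Brew}.
At P_{Brew} = 61: P_{Aroma} = 33.25 + 0.25·61 = 48.5.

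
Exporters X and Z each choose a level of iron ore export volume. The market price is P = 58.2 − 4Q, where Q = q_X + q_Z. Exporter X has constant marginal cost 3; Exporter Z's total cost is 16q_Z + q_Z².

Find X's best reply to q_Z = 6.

Exporter X's profit: π = q_X(58.2 − 4(q_X + q_Z)) − 3q_X.
∂π/∂q_X = 55.2 − 8q_X − 4q_Z = 0, so q_X = 6.9 − 0.5q_Z.
At q_Z = 6: q_X = 6.9 − 0.5·6 = 3.9.

3.9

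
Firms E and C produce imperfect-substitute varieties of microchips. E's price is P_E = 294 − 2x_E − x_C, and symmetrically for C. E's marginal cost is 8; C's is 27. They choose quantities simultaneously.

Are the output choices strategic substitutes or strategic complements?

Firm E's profit: π = x_E(294 − 2x_E − x_C) − 8x_E.
∂π/∂x_E = 286 − 4x_E − x_C = 0 ⇒ x_E = 71.5 − 0.25x_C.
The best-response slope dx_E/dx_C = −0.25 < 0: the reaction function is downward-sloping, so the choices are strategic substitutes.

strategic substitutes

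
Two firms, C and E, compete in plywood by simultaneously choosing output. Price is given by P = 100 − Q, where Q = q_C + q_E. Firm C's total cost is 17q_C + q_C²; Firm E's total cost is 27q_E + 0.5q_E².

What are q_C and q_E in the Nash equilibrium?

16, 19

Firm C's profit: π = q_C(100 − (q_C + q_E)) − 17q_C − q_C².
∂π/∂q_C = 83 − 4q_C − q_E = 0, so q_C = 20.75 − 0.25q_E.
For E: ∂π/∂q_E = 73 − 3q_E − q_C = 0 ⇒ q_E = 73/3 − (1/3)q_C.
Substituting the second reaction function into the first: q_C = 20.75 − 0.25(73/3 − (1/3)q_C), which gives (11/12)q_C = 44/3 ⇒ q_C = 16.
Then q_E = 73/3 − (1/3)·16 = 19.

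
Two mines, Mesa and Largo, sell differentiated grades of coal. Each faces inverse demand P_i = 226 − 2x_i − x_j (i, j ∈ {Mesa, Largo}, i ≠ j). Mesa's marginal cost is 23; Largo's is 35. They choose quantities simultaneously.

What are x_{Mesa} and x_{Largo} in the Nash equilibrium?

41.4, 37.4

Mine Mesa's profit: π = x_{Mesa}(226 − 2x_{Mesa} − x_{Largo}) − 23x_{Mesa}.
∂π/∂x_{Mesa} = 203 − 4x_{Mesa} − x_{Largo} = 0 ⇒ x_{Mesa} = 50.75 − 0.25x_{Largo}.
Similarly x_{Largo} = 47.75 − 0.25x_{Mesa}.
Plugging x_{Largo} into Mesa's best response: x_{Mesa} = 50.75 − 0.25(47.75 − 0.25x_{Mesa}) ⇒ 0.9375x_{Mesa} = 38.8125, so x_{Mesa} = 41.4.
Then x_{Largo} = 47.75 − 0.25·41.4 = 37.4.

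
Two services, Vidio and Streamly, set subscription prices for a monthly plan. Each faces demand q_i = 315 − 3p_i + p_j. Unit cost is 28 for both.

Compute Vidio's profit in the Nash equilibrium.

8049.72

Vidio's profit: π = (p_{Vidio} − 28)(315 − 3p_{Vidio} + p_{Streamly}).
∂π/∂p_{Vidio} = 399 − 6p_{Vidio} + p_{Streamly} = 0 ⇒ p_{Vidio} = 66.5 + (1/6)p_{Streamly}.
By symmetry p_{Streamly} = p_{Vidio}; substituting into the reaction function, (5/6)p_{Vidio} = 66.5 and p_{Vidio} = 79.8.
q_{Vidio} = 315 − 3·79.8 + 79.8 = 155.4.
Profit = (79.8 − 28)·155.4 = 8049.72.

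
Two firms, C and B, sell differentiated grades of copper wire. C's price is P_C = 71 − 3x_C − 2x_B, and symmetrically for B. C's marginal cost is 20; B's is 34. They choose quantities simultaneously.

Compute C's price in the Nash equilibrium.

Firm C's profit: π = x_C(71 − 3x_C − 2x_B) − 20x_C.
∂π/∂x_C = 51 − 6x_C − 2x_B = 0 ⇒ x_C = 8.5 − (1/3)x_B.
Similarly x_B = 37/6 − (1/3)x_C.
Solving the two reaction functions simultaneously: (1 − (−1/3)(−1/3))x_C = 8.5 − (1/3)·(37/6), so (8/9)x_C = 58/9 and x_C = 7.25.
Then x_B = 37/6 − (1/3)·7.25 = 3.75.
P_C = 71 − 3·7.25 − 2·3.75 = 41.75.

41.75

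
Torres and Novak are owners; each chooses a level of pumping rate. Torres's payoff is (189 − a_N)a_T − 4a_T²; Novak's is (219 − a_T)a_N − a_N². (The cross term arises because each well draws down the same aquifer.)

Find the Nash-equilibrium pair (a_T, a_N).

10.6, 104.2

Expanding Torres's payoff: 189a_T − a_Na_T − 4a_T².
∂π/∂a_T = 189 − a_N − 8a_T = 0, so a_T = 23.625 − 0.125a_N.
Likewise for Novak: a_N = 109.5 − 0.5a_T.
Solving the two reaction functions simultaneously: (1 − (−0.125)(−0.5))a_T = 23.625 − 0.125·109.5, so 0.9375a_T = 9.9375 and a_T = 10.6.
Then a_N = 109.5 − 0.5·10.6 = 104.2.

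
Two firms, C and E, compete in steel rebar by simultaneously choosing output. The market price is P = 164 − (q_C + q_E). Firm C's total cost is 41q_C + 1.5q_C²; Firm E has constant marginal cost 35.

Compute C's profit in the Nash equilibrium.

422.5

Firm C's profit: π = q_C(164 − (q_C + q_E)) − 41q_C − 1.5q_C².
∂π/∂q_C = 123 − 5q_C − q_E = 0, so q_C = 24.6 − 0.2q_E.
For E: ∂π/∂q_E = 129 − 2q_E − q_C = 0 ⇒ q_E = 64.5 − 0.5q_C.
Plugging q_E into C's best response: q_C = 24.6 − 0.2(64.5 − 0.5q_C) ⇒ 0.9q_C = 11.7, so q_C = 13.
Then q_E = 64.5 − 0.5·13 = 58.
Price P = 164 − 71 = 93.
C's profit: (93 − 41)·13 − 1.5(13)² = 422.5.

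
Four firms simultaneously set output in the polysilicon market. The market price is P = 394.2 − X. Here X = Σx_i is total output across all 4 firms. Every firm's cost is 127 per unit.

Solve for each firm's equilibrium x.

53.44

A representative firm's profit is π_i = x_i(394.2 − X) − 127x_i, with X = x_i + Σ_{j≠i} x_j.
First-order condition: 267.2 − 2x_i − Σ_{j≠i} x_j = 0.
With identical firms, set every x_j = x: then 267.2 − 2x − 3x = 0, i.e. x = 267.2/5 = 53.44.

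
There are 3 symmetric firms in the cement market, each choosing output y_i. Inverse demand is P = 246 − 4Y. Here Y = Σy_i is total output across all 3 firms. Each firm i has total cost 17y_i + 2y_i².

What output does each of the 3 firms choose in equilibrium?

A representative firm's profit is π_i = y_i(246 − 4Y) − 17y_i − 2y_i², with Y = y_i + Σ_{j≠i} y_j.
First-order condition: 229 − 12y_i − 4Σ_{j≠i} y_j = 0.
In a symmetric equilibrium every firm chooses the same y, so Σ_{j≠i} y_j = 2y. The condition becomes 229 − 20y = 0, giving y = 229/20 = 11.45.

11.45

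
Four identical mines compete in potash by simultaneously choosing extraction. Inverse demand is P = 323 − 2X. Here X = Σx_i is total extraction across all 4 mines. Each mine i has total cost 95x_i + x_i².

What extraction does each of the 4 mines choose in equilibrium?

A representative mine's profit is π_i = x_i(323 − 2X) − 95x_i − x_i², with X = x_i + Σ_{j≠i} x_j.
First-order condition: 228 − 6x_i − 2Σ_{j≠i} x_j = 0.
In a symmetric equilibrium every mine chooses the same x, so Σ_{j≠i} x_j = 3x. The condition becomes 228 − 12x = 0, giving x = 228/12 = 19.

19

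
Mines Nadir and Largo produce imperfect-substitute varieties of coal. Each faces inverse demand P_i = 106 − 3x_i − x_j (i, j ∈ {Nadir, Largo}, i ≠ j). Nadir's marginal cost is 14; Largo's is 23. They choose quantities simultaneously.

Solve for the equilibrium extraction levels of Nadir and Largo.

13.4, 11.6

Mine Nadir's profit: π = x_{Nadir}(106 − 3x_{Nadir} − x_{Largo}) − 14x_{Nadir}.
∂π/∂x_{Nadir} = 92 − 6x_{Nadir} − x_{Largo} = 0 ⇒ x_{Nadir} = 46/3 − (1/6)x_{Largo}.
Similarly x_{Largo} = 83/6 − (1/6)x_{Nadir}.
Solving the two reaction functions simultaneously: (1 − (−1/6)(−1/6))x_{Nadir} = 46/3 − (1/6)·(83/6), so (35/36)x_{Nadir} = 469/36 and x_{Nadir} = 13.4.
Then x_{Largo} = 83/6 − (1/6)·13.4 = 11.6.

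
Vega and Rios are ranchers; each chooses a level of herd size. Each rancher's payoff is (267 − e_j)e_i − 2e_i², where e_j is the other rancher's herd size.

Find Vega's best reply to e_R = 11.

Vega's payoff is (267 − e_R)e_V − 2e_V².
∂π/∂e_V = 267 − e_R − 4e_V = 0, so e_V = 66.75 − 0.25e_R.
At e_R = 11: e_V = 66.75 − 0.25·11 = 64.

64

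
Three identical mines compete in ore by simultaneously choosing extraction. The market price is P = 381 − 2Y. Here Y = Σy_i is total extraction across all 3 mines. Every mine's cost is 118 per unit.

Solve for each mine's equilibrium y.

32.875

A representative mine's profit is π_i = y_i(381 − 2Y) − 118y_i, with Y = y_i + Σ_{j≠i} y_j.
First-order condition: 263 − 4y_i − 2Σ_{j≠i} y_j = 0.
In a symmetric equilibrium every mine chooses the same y, so Σ_{j≠i} y_j = 2y. The condition becomes 263 − 8y = 0, giving y = 263/8 = 32.875.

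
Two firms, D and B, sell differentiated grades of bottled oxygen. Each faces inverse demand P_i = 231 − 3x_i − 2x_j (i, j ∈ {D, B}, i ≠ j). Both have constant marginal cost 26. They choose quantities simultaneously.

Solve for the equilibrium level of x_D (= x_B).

25.625

Firm D's profit: π = x_D(231 − 3x_D − 2x_B) − 26x_D.
∂π/∂x_D = 205 − 6x_D − 2x_B = 0 ⇒ x_D = 205/6 − (1/3)x_B.
By symmetry x_B = x_D; substituting into the reaction function, (4/3)x_D = 205/6 and x_D = 25.625.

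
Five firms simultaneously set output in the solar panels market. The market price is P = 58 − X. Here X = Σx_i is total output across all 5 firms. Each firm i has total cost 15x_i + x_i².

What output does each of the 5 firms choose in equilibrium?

A representative firm's profit is π_i = x_i(58 − X) − 15x_i − x_i², with X = x_i + Σ_{j≠i} x_j.
First-order condition: 43 − 4x_i − Σ_{j≠i} x_j = 0.
With identical firms, set every x_j = x: then 43 − 4x − 4x = 0, i.e. x = 43/8 = 5.375.

5.375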